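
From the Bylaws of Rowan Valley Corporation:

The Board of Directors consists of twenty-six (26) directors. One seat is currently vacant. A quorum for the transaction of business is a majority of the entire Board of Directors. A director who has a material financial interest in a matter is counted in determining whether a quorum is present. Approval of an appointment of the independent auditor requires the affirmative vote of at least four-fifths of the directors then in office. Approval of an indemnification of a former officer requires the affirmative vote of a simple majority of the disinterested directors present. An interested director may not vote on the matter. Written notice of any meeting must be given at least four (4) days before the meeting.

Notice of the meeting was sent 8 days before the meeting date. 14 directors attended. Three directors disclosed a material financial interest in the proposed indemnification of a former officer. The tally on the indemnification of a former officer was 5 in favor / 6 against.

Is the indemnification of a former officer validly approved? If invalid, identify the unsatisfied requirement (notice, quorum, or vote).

Invalid — vote requirement not satisfied.

Notice: 8 days given; 4 required (8 ≥ 4). Satisfied.
Quorum: 14 present (interested directors count toward quorum); quorum is 14. Satisfied.
Vote: the indemnification of a former officer requires a majority of the disinterested directors present (14 − 3 = 11). A majority of 11 is 6, so 6 affirmative votes are needed; 5 voted in favor. Not satisfied.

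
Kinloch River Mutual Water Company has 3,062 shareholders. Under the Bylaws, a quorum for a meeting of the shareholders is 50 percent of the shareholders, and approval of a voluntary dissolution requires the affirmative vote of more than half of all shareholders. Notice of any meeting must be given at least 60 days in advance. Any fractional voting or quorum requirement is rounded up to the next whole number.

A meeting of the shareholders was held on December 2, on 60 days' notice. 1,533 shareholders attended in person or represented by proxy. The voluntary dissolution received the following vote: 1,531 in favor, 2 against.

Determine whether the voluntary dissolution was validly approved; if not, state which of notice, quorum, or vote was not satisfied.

Notice: 60 days given; 60 required. Satisfied.
Quorum: 50% of 3,062 = 1,531; 1,533 present. Satisfied.
Vote: requires a majority of all shareholders (3,062); a majority of 3062 is 1532, so 1,532 needed; 1,531 in favor. Not satisfied.

Invalid — vote requirement not satisfied.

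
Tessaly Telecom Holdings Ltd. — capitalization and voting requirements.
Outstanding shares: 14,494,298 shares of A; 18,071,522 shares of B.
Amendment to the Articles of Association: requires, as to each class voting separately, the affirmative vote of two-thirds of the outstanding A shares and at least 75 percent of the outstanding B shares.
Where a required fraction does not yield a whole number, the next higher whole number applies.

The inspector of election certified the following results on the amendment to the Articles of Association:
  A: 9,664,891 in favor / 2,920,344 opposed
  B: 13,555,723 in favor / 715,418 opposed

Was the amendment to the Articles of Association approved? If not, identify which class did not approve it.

A: 2/3 of 14494298 = 9662865.33, rounded up to 9662866; 9,662,866 required, 9,664,891 in favor — approved.
B: 3/4 of 18071522 = 13553641.50, rounded up to 13553642; 13,553,642 required, 13,555,723 in favor — approved.

Approved — every class gave the required vote.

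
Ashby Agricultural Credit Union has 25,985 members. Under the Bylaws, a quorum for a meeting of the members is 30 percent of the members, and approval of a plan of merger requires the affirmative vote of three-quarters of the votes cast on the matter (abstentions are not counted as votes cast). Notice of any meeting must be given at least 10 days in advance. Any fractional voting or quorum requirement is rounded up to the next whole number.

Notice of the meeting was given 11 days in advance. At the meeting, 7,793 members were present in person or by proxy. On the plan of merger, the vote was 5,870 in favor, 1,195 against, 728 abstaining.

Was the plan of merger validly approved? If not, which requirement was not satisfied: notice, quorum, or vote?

Notice: 11 days given; 10 required. Satisfied.
Quorum: 30% of 25,985 = 7,795.50, rounded up to 7,796; 7,793 present. Not satisfied.
Vote: requires three-fourths of the votes cast (7,793 − 728 abstaining = 7,065); 3/4 of 7065 = 5298.75, rounded up to 5299, so 5,299 needed; 5,870 in favor. Satisfied.

Invalid — quorum requirement not satisfied.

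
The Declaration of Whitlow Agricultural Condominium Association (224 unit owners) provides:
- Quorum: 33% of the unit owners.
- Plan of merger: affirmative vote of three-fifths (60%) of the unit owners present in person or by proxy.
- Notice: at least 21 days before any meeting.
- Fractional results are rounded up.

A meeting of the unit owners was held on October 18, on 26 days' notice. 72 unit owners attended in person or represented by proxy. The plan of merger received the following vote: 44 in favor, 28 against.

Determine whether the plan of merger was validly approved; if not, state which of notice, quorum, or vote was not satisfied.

Notice: 26 days given; 21 required. Satisfied.
Quorum: 33% of 224 = 73.92, rounded up to 74; 72 present. Not satisfied.
Vote: requires three-fifths of those present (72); 3/5 of 72 = 43.20, rounded up to 44, so 44 needed; 44 in favor. Satisfied.

Invalid — quorum requirement not satisfied.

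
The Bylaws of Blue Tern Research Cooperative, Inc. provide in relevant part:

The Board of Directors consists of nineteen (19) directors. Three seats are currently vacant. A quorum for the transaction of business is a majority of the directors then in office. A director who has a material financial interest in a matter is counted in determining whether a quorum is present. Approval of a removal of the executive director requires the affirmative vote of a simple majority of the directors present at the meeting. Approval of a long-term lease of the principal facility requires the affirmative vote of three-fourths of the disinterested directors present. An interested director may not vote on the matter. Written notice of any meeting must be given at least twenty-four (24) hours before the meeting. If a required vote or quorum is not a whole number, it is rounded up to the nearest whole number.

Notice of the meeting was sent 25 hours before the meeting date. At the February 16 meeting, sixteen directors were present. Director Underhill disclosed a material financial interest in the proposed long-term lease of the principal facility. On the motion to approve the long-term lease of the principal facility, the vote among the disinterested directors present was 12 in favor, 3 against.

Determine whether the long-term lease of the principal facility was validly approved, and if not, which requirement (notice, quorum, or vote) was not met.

Valid — all requirements satisfied.

Notice: 25 hours given; 24 required (25 ≥ 24). Satisfied.
Quorum: 16 present (interested directors count toward quorum); quorum is 9. Satisfied.
Vote: the long-term lease of the principal facility requires three-fourths of the disinterested directors present (16 − 1 = 15). 3/4 of 15 = 11.25, rounded up to 12, so 12 affirmative votes are needed; 12 voted in favor. Satisfied.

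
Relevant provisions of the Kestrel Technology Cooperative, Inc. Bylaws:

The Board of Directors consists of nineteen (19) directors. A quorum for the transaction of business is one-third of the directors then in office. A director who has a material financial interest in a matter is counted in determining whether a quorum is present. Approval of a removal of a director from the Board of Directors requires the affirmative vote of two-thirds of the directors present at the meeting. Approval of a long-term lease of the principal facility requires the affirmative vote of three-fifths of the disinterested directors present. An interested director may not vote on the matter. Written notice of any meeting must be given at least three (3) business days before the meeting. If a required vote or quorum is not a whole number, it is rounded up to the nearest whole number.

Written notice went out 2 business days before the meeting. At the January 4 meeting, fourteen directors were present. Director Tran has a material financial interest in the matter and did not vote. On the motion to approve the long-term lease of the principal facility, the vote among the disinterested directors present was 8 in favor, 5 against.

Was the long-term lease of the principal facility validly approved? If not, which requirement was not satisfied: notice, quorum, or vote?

Invalid — notice requirement not satisfied.

Notice: 2 business days given; 3 required (2 < 3). Not satisfied.
Quorum: 14 present (interested directors count toward quorum); quorum is 7. Satisfied.
Vote: the long-term lease of the principal facility requires three-fifths of the disinterested directors present (14 − 1 = 13). 3/5 of 13 = 7.80, rounded up to 8, so 8 affirmative votes are needed; 8 voted in favor. Satisfied.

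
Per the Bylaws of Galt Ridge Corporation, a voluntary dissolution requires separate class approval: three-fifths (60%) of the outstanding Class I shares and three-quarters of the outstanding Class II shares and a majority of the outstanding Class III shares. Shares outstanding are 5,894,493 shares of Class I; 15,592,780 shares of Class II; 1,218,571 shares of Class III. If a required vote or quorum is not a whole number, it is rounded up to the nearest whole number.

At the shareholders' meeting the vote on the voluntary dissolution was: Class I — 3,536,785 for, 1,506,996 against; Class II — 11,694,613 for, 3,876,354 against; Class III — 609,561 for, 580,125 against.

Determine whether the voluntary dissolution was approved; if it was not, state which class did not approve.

Class I: 3/5 of 5894493 = 3536695.80, rounded up to 3536696; 3,536,696 required, 3,536,785 in favor — approved.
Class II: 3/4 of 15592780 = 11694585; 11,694,585 required, 11,694,613 in favor — approved.
Class III: a majority of 1218571 is 609286; 609,286 required, 609,561 in favor — approved.

Approved — every class gave the required vote.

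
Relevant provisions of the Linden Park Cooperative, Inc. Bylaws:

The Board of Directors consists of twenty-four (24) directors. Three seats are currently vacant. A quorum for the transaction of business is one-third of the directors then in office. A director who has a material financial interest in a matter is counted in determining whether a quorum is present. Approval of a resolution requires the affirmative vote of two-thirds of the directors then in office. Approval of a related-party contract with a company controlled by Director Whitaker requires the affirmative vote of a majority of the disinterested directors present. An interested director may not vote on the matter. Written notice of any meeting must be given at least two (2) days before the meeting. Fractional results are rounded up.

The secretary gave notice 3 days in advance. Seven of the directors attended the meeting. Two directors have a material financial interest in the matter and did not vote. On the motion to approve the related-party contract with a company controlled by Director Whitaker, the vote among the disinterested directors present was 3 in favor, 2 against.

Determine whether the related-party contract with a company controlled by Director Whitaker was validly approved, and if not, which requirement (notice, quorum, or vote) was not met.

Valid — all requirements satisfied.

Notice: 3 days given; 2 required (3 ≥ 2). Satisfied.
Quorum: 7 present (interested directors count toward quorum); quorum is 7. Satisfied.
Vote: the related-party contract with a company controlled by Director Whitaker requires a majority of the disinterested directors present (7 − 2 = 5). A majority of 5 is 3, so 3 affirmative votes are needed; 3 voted in favor. Satisfied.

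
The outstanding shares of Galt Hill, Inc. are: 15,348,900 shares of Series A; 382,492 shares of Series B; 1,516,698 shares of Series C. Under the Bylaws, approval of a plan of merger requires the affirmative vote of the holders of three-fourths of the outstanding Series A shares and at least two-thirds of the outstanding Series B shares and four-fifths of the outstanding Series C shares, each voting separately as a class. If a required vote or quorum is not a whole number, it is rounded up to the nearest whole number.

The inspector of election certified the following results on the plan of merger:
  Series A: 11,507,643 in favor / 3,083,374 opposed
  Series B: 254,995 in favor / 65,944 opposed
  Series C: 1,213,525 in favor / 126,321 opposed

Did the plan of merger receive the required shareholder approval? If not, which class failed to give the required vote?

Not approved — the Series A shares did not give the required vote.

Series A: 3/4 of 15348900 = 11511675; 11,511,675 required, 11,507,643 in favor — not approved.
Series B: 2/3 of 382492 = 254994.67, rounded up to 254995; 254,995 required, 254,995 in favor — approved.
Series C: 4/5 of 1516698 = 1213358.40, rounded up to 1213359; 1,213,359 required, 1,213,525 in favor — approved.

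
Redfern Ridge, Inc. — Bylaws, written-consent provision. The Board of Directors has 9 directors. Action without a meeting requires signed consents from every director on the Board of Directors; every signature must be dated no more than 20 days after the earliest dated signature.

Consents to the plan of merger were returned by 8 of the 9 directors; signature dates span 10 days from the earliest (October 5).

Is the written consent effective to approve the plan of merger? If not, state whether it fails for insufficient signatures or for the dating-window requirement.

Not effective — insufficient signatures.

Signatures required: all of 9 — unanimous means all 9, so 9 needed; 8 signed. Insufficient.
Dating window: the latest signature is 10 days after the earliest; the limit is 20 days. Within the window.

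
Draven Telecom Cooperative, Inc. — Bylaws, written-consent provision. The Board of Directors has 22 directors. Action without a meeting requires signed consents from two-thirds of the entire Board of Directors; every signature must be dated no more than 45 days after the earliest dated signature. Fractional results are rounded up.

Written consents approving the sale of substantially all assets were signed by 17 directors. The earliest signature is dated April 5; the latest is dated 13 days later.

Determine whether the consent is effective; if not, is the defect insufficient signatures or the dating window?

Effective — both the signature and dating-window requirements are satisfied.

Signatures required: two-thirds of 22 — 2/3 of 22 = 14.67, rounded up to 15, so 15 needed; 17 signed. Sufficient.
Dating window: the latest signature is 13 days after the earliest; the limit is 45 days. Within the window.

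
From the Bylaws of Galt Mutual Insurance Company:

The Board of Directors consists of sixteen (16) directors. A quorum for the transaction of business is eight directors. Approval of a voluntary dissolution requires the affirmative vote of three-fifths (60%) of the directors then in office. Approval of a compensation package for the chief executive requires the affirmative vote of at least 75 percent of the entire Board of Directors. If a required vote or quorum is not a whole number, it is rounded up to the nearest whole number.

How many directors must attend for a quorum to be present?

The quorum is fixed at 8.

8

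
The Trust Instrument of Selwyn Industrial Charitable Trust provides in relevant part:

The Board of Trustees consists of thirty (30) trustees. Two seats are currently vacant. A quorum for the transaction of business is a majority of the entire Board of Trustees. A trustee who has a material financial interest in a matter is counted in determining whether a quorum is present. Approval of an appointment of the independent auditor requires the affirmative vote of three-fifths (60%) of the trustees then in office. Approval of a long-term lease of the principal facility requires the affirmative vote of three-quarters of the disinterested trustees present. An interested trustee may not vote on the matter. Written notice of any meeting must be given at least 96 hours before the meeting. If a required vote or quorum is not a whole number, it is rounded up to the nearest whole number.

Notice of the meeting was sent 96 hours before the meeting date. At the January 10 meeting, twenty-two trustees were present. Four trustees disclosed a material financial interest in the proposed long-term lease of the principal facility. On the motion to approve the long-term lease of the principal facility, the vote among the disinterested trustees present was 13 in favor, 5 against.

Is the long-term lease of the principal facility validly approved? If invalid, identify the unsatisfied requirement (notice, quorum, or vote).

Notice: 96 hours given; 96 required (96 ≥ 96). Satisfied.
Quorum: 22 present (interested trustees count toward quorum); quorum is 16. Satisfied.
Vote: the long-term lease of the principal facility requires three-fourths of the disinterested trustees present (22 − 4 = 18). 3/4 of 18 = 13.50, rounded up to 14, so 14 affirmative votes are needed; 13 voted in favor. Not satisfied.

Invalid — vote requirement not satisfied.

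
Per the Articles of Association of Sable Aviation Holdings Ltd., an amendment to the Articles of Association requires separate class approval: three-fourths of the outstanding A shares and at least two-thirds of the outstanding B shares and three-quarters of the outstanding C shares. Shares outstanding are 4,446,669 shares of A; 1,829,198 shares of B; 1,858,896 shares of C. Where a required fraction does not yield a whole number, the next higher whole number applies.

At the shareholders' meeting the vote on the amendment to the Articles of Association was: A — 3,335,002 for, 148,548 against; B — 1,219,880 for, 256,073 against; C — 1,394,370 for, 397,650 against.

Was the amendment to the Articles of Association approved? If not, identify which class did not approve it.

A: 3/4 of 4446669 = 3335001.75, rounded up to 3335002; 3,335,002 required, 3,335,002 in favor — approved.
B: 2/3 of 1829198 = 1219465.33, rounded up to 1219466; 1,219,466 required, 1,219,880 in favor — approved.
C: 3/4 of 1858896 = 1394172; 1,394,172 required, 1,394,370 in favor — approved.

Approved — every class gave the required vote.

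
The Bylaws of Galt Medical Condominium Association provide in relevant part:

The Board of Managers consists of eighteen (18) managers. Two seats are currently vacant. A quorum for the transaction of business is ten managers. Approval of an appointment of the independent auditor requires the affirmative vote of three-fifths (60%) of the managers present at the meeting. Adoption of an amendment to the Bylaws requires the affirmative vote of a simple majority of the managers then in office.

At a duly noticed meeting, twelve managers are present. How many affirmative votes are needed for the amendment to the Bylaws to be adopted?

9

The amendment to the Bylaws requires a majority of the managers then in office (16).
A majority of 16 is 9.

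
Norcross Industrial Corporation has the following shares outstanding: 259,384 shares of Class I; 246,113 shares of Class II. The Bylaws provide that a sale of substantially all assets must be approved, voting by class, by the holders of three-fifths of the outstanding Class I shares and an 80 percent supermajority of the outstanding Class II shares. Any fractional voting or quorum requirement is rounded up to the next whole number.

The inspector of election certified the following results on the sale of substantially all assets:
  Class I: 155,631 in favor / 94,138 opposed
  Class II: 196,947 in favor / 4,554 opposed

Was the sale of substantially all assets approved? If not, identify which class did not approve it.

Class I: 3/5 of 259384 = 155630.40, rounded up to 155631; 155,631 required, 155,631 in favor — approved.
Class II: 4/5 of 246113 = 196890.40, rounded up to 196891; 196,891 required, 196,947 in favor — approved.

Approved — every class gave the required vote.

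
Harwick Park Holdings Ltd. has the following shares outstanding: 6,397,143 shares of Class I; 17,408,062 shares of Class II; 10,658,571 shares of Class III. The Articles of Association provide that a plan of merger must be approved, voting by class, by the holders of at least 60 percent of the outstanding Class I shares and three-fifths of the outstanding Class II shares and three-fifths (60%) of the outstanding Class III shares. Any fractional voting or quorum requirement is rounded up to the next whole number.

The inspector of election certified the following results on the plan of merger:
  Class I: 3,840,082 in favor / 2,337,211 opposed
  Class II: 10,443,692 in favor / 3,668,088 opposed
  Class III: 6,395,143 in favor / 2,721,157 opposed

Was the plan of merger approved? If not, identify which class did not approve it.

Not approved — the Class II shares did not give the required vote.

Class I: 3/5 of 6397143 = 3838285.80, rounded up to 3838286; 3,838,286 required, 3,840,082 in favor — approved.
Class II: 3/5 of 17408062 = 10444837.20, rounded up to 10444838; 10,444,838 required, 10,443,692 in favor — not approved.
Class III: 3/5 of 10658571 = 6395142.60, rounded up to 6395143; 6,395,143 required, 6,395,143 in favor — approved.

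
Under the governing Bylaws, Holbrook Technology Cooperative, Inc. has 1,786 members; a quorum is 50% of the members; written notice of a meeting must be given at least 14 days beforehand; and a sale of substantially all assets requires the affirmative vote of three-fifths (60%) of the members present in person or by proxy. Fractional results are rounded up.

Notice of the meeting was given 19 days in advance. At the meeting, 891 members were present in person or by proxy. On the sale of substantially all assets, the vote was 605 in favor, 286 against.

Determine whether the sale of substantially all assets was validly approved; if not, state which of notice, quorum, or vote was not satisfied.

Notice: 19 days given; 14 required. Satisfied.
Quorum: 50% of 1,786 = 893; 891 present. Not satisfied.
Vote: requires three-fifths of those present (891); 3/5 of 891 = 534.60, rounded up to 535, so 535 needed; 605 in favor. Satisfied.

Invalid — quorum requirement not satisfied.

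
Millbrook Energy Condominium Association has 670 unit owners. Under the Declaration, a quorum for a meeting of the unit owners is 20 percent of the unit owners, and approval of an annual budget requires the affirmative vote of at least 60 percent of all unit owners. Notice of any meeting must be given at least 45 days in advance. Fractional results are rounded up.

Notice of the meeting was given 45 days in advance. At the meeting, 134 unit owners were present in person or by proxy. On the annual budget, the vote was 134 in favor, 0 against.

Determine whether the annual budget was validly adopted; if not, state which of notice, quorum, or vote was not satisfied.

Invalid — vote requirement not satisfied.

Notice: 45 days given; 45 required. Satisfied.
Quorum: 20% of 670 = 134; 134 present. Satisfied.
Vote: requires three-fifths of all unit owners (670); 3/5 of 670 = 402, so 402 needed; 134 in favor. Not satisfied.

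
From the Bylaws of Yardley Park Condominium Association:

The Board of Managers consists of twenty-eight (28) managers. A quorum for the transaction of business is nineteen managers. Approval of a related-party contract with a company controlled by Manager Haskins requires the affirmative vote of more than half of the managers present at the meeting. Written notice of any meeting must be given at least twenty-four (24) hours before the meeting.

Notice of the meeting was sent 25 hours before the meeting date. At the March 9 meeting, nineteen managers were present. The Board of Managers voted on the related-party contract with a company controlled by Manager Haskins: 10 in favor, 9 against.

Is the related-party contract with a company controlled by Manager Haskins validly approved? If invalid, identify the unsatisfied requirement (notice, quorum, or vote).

Valid — all requirements satisfied.

Notice: 25 hours given; 24 required (25 ≥ 24). Satisfied.
Quorum: 19 present; quorum is 19. Satisfied.
Vote: the related-party contract with a company controlled by Manager Haskins requires a majority of the managers present (19). A majority of 19 is 10, so 10 affirmative votes are needed; 10 voted in favor. Satisfied.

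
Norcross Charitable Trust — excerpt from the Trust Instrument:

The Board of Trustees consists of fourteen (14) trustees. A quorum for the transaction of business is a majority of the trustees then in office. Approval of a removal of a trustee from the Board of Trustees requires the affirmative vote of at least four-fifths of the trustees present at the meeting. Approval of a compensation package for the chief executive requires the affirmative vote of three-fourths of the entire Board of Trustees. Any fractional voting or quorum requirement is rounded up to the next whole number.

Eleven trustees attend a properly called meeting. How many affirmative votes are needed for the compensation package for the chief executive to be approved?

11

The compensation package for the chief executive requires three-fourths of the entire Board of Trustees (14).
3/4 of 14 = 10.50, rounded up to 11.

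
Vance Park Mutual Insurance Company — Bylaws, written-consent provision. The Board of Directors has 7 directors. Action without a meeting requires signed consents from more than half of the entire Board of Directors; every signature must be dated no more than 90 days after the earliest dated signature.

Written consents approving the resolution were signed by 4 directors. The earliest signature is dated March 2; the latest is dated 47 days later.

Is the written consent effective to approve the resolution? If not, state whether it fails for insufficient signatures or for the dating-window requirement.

Signatures required: more than half of 7 — a majority of 7 is 4, so 4 needed; 4 signed. Sufficient.
Dating window: the latest signature is 47 days after the earliest; the limit is 90 days. Within the window.

Effective — both the signature and dating-window requirements are satisfied.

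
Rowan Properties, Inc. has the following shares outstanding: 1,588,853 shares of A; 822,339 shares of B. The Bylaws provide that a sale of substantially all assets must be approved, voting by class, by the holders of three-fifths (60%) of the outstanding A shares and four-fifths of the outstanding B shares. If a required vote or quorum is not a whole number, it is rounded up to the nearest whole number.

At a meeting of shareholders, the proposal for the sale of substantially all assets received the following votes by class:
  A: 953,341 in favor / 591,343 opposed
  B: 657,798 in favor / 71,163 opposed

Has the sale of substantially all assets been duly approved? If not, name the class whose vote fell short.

A: 3/5 of 1588853 = 953311.80, rounded up to 953312; 953,312 required, 953,341 in favor — approved.
B: 4/5 of 822339 = 657871.20, rounded up to 657872; 657,872 required, 657,798 in favor — not approved.

Not approved — the B shares did not give the required vote.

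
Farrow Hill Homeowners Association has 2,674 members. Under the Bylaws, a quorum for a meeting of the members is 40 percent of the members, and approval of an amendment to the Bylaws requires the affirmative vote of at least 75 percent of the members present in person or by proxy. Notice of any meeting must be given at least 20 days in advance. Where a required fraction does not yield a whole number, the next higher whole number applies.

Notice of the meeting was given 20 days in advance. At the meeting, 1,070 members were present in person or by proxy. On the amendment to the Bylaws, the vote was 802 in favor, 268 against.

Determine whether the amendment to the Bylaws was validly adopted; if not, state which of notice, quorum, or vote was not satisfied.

Invalid — vote requirement not satisfied.

Notice: 20 days given; 20 required. Satisfied.
Quorum: 40% of 2,674 = 1,069.60, rounded up to 1,070; 1,070 present. Satisfied.
Vote: requires three-fourths of those present (1,070); 3/4 of 1070 = 802.50, rounded up to 803, so 803 needed; 802 in favor. Not satisfied.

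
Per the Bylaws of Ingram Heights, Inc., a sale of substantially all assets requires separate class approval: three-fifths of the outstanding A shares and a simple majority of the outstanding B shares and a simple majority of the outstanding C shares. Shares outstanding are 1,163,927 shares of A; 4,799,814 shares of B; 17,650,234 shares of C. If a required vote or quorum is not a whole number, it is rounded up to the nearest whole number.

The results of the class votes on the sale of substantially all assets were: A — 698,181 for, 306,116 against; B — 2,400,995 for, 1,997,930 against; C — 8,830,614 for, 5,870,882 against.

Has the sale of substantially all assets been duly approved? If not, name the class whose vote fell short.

Not approved — the A shares did not give the required vote.

A: 3/5 of 1163927 = 698356.20, rounded up to 698357; 698,357 required, 698,181 in favor — not approved.
B: a majority of 4799814 is 2399908; 2,399,908 required, 2,400,995 in favor — approved.
C: a majority of 17650234 is 8825118; 8,825,118 required, 8,830,614 in favor — approved.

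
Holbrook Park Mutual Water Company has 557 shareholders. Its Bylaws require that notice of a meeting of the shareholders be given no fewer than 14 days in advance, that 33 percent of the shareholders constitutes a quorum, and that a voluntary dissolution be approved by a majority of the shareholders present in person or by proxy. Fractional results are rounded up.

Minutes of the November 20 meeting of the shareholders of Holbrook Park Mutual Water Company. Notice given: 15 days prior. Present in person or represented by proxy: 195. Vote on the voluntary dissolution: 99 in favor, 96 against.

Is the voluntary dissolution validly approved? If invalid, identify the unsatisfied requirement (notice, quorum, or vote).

Valid — all requirements satisfied.

Notice: 15 days given; 14 required. Satisfied.
Quorum: 33% of 557 = 183.81, rounded up to 184; 195 present. Satisfied.
Vote: requires a majority of those present (195); a majority of 195 is 98, so 98 needed; 99 in favor. Satisfied.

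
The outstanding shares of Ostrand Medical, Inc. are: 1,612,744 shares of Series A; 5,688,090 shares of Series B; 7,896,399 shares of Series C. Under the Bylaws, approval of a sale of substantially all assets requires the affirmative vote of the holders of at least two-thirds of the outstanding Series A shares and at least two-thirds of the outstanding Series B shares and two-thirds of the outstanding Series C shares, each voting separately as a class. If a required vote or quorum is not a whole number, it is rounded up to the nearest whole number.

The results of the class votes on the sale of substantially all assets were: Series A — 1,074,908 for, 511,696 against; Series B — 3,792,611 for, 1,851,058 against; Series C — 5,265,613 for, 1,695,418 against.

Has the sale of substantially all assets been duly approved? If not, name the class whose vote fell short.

Series A: 2/3 of 1612744 = 1075162.67, rounded up to 1075163; 1,075,163 required, 1,074,908 in favor — not approved.
Series B: 2/3 of 5688090 = 3792060; 3,792,060 required, 3,792,611 in favor — approved.
Series C: 2/3 of 7896399 = 5264266; 5,264,266 required, 5,265,613 in favor — approved.

Not approved — the Series A shares did not give the required vote.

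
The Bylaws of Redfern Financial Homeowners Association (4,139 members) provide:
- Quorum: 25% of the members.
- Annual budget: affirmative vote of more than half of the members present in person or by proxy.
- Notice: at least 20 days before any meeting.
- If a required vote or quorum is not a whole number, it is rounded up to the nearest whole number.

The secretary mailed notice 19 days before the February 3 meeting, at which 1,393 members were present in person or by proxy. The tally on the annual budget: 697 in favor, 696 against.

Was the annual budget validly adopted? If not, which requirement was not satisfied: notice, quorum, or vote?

Invalid — notice requirement not satisfied.

Notice: 19 days given; 20 required. Not satisfied.
Quorum: 25% of 4,139 = 1,034.75, rounded up to 1,035; 1,393 present. Satisfied.
Vote: requires a majority of those present (1,393); a majority of 1393 is 697, so 697 needed; 697 in favor. Satisfied.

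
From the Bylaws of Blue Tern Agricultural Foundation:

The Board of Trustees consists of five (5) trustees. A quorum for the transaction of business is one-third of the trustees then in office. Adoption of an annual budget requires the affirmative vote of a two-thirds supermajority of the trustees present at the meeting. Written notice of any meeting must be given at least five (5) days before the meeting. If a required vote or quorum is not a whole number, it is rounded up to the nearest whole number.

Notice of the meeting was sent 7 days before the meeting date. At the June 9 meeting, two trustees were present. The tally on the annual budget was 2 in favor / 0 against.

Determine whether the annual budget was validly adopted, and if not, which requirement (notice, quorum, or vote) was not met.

Valid — all requirements satisfied.

Notice: 7 days given; 5 required (7 ≥ 5). Satisfied.
Quorum: 2 present; quorum is 2. Satisfied.
Vote: the annual budget requires two-thirds of the trustees present (2). 2/3 of 2 = 1.33, rounded up to 2, so 2 affirmative votes are needed; 2 voted in favor. Satisfied.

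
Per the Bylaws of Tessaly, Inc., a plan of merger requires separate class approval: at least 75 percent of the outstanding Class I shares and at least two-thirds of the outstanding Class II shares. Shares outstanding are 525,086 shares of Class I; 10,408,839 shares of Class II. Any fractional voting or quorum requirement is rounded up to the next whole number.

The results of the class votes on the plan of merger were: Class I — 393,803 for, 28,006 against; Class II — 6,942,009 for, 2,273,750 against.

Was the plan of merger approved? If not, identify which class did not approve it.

Class I: 3/4 of 525086 = 393814.50, rounded up to 393815; 393,815 required, 393,803 in favor — not approved.
Class II: 2/3 of 10408839 = 6939226; 6,939,226 required, 6,942,009 in favor — approved.

Not approved — the Class I shares did not give the required vote.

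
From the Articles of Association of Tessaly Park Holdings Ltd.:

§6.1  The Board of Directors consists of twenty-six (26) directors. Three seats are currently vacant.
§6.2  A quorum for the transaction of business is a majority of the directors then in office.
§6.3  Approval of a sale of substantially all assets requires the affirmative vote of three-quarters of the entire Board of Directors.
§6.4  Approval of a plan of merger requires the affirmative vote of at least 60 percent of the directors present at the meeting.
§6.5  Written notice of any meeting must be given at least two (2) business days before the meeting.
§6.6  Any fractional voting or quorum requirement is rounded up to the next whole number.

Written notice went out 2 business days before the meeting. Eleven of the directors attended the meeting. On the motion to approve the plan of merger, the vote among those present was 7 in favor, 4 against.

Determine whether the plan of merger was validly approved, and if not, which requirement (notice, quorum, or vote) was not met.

Invalid — quorum requirement not satisfied.

Notice: 2 business days given; 2 required (2 ≥ 2). Satisfied.
Quorum: 11 present; quorum is 12. Not satisfied.
Vote: the plan of merger requires three-fifths of the directors present (11). 3/5 of 11 = 6.60, rounded up to 7, so 7 affirmative votes are needed; 7 voted in favor. Satisfied. (Moot — without a quorum no business can be validly transacted.)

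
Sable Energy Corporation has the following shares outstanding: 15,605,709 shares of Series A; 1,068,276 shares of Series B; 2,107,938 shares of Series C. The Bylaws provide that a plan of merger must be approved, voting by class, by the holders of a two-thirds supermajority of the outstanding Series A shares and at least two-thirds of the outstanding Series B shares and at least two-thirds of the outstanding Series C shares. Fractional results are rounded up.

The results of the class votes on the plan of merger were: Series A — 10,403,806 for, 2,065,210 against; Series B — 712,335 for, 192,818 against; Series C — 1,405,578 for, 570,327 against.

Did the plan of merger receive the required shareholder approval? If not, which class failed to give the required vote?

Series A: 2/3 of 15605709 = 10403806; 10,403,806 required, 10,403,806 in favor — approved.
Series B: 2/3 of 1068276 = 712184; 712,184 required, 712,335 in favor — approved.
Series C: 2/3 of 2107938 = 1405292; 1,405,292 required, 1,405,578 in favor — approved.

Approved — every class gave the required vote.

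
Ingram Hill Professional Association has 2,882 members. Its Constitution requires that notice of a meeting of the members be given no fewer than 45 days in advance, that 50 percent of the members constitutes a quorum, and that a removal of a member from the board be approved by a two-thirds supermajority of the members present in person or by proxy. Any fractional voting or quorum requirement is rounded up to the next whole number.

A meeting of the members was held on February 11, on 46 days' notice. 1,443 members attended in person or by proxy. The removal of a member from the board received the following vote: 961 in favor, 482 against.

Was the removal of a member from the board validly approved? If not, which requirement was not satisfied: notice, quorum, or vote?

Invalid — vote requirement not satisfied.

Notice: 46 days given; 45 required. Satisfied.
Quorum: 50% of 2,882 = 1,441; 1,443 present. Satisfied.
Vote: requires two-thirds of those present (1,443); 2/3 of 1443 = 962, so 962 needed; 961 in favor. Not satisfied.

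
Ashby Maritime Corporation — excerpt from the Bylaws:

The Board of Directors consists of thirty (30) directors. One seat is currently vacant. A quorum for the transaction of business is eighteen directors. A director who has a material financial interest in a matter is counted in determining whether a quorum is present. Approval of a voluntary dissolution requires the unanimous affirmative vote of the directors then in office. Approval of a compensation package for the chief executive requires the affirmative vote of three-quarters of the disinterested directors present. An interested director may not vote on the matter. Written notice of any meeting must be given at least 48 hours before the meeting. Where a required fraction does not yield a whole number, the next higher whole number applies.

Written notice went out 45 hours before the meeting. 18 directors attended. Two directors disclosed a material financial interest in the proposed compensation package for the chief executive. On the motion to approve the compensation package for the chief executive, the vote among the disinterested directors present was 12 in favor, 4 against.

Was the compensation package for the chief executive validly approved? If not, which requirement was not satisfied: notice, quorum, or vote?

Invalid — notice requirement not satisfied.

Notice: 45 hours given; 48 required (45 < 48). Not satisfied.
Quorum: 18 present (interested directors count toward quorum); quorum is 18. Satisfied.
Vote: the compensation package for the chief executive requires three-fourths of the disinterested directors present (18 − 2 = 16). 3/4 of 16 = 12, so 12 affirmative votes are needed; 12 voted in favor. Satisfied.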